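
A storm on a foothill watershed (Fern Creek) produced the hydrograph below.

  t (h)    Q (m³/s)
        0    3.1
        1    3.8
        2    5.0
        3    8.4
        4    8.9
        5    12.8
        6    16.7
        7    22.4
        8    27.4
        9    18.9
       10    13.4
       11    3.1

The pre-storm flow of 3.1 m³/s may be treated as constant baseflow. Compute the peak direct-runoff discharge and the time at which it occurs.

Q_p = 24.3 m³/s at t = 8 h

Subtracting baseflow gives direct-runoff ordinates: 0.0, 0.7, 1.9, 5.3, 5.8, 9.7, 13.6, 19.3, 24.3, 15.8, 10.3, 0.0 m³/s.
The maximum is 24.3 m³/s, occurring at the reading for t = 8 h.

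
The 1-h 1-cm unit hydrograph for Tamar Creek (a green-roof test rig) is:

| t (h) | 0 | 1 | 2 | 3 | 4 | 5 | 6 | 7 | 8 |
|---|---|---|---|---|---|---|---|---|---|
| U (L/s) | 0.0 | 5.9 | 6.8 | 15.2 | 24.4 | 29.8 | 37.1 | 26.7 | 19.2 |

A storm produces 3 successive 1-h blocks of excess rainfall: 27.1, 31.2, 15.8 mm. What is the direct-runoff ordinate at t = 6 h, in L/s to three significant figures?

Q ≈ 232 L/s

By discrete convolution, Q_j = Σ (P_i / 10 mm) · U_{j−i}.
At t = 6 h (j=6): Q = (27.1/10)·37.1 + (31.2/10)·29.8 + (15.8/10)·24.4 = 232 L/s.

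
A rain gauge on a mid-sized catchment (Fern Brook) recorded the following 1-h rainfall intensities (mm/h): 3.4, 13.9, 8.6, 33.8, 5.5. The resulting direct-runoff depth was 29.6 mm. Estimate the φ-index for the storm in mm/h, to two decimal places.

φ ≈ 9.05 mm/h

Only the 2 blocks with intensity above φ contribute runoff: 13.9, 33.8 mm/h.
Σ(I−φ)·Δt = d  ⇒  (13.9+33.8 − 2φ)·1 = 29.6
φ = (47.70 − 29.6/1) / 2 = 9.05 mm/h.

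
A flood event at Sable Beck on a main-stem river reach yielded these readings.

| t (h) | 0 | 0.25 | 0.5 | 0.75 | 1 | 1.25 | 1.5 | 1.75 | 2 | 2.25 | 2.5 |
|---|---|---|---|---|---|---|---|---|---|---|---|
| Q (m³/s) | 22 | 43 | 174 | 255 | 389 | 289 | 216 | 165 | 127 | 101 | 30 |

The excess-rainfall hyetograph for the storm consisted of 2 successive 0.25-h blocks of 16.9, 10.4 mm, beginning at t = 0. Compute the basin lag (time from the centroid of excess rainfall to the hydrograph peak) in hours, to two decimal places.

t_L ≈ 0.78 h

Centroid of excess rainfall: t_c = Σ P_i·t̄_i / ΣP_i = 0.2202 h (block centres at 0.125, 0.375 h).
Hydrograph peak occurs at t = 1 h, so basin lag t_L = 1 − 0.2202 = 0.78 h.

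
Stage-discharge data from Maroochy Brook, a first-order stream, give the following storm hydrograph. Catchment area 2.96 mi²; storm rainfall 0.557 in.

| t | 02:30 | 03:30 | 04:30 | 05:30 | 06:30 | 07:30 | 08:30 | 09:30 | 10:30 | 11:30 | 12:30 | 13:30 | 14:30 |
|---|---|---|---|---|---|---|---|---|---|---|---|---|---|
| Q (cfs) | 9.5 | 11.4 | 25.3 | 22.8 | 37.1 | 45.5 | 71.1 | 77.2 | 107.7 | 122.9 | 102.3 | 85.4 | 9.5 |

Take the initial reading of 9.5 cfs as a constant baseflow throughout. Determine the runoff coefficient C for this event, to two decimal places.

C ≈ 0.57

ΣQ_DR = 604.2 cfs; V = ΣQ_DR·Δt = 2.175 × 10^6 ft³.
Runoff depth d = V / A = 0.3163 in.
C = d / P = 0.3163 / 0.557 = 0.57.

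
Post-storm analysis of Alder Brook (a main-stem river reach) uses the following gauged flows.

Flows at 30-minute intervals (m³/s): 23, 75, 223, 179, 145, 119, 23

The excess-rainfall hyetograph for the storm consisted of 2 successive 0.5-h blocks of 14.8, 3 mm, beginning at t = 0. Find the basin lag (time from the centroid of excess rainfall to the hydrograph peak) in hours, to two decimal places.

Centroid of excess rainfall: t_c = Σ P_i·t̄_i / ΣP_i = 0.3343 h (block centres at 0.25, 0.75 h).
Hydrograph peak occurs at t = 1 h, so basin lag t_L = 1 − 0.3343 = 0.67 h.

t_L ≈ 0.67 h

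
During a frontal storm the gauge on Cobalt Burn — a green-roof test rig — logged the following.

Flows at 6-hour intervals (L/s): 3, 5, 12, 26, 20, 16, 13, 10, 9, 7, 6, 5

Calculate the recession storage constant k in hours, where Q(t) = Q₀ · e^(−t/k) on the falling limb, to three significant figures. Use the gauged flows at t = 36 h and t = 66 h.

On the falling limb, Q drops from 13 to 5 L/s between t = 36 h and t = 66 h (Δt = 30 h).
k = −Δt / ln(Q₂/Q₁) = −30 / ln(5/13) = 31.4 h.

k ≈ 31.4 h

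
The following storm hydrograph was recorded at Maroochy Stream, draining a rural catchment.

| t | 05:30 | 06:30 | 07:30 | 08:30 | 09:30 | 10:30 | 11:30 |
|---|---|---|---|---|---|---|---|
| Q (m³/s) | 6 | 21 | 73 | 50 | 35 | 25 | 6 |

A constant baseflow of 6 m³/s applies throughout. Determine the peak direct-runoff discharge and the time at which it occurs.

Q_p = 67.0 m³/s at t = 07:30

Subtracting baseflow gives direct-runoff ordinates: 0.0, 15.0, 67.0, 44.0, 29.0, 19.0, 0.0 m³/s.
The maximum is 67.0 m³/s, occurring at the reading for t = 07:30.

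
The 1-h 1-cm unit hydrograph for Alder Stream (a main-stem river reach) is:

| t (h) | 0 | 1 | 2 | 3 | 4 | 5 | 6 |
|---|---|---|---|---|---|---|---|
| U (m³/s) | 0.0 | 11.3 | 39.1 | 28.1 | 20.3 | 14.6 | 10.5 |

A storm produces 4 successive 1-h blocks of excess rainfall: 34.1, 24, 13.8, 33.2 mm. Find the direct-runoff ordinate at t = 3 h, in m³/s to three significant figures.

By discrete convolution, Q_j = Σ (P_i / 10 mm) · U_{j−i}.
At t = 3 h (j=3): Q = (34.1/10)·28.1 + (24/10)·39.1 + (13.8/10)·11.3 + (33.2/10)·0.0 = 205 m³/s.

Q ≈ 205 m³/s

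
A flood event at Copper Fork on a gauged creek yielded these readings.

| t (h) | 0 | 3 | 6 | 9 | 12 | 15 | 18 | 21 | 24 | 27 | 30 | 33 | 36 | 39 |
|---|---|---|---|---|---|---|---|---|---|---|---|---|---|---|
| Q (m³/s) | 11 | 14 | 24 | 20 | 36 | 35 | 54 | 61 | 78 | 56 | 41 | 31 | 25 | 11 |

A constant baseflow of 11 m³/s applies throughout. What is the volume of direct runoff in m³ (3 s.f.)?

V ≈ 3.70 × 10^6 m³

Direct-runoff ordinates (Q − Q_b): 0.0, 3.0, 13.0, 9.0, 25.0, 24.0, 43.0, 50.0, 67.0, 45.0, 30.0, 20.0, 14.0, 0.0 m³/s.
ΣQ_DR = 343.0 m³/s.
With Δt = 3 h = 10800 s, V = ΣQ_DR · Δt = 343.0 × 10800 = 3.70 × 10^6 m³.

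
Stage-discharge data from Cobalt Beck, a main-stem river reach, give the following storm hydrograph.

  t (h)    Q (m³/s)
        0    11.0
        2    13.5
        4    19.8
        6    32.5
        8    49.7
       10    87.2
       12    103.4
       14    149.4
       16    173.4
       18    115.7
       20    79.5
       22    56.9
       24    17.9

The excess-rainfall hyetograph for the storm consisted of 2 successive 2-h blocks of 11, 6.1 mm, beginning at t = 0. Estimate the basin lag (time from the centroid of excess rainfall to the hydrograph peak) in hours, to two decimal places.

t_L ≈ 14.29 h

Centroid of excess rainfall: t_c = Σ P_i·t̄_i / ΣP_i = 1.7135 h (block centres at 1, 3 h).
Hydrograph peak occurs at t = 16 h, so basin lag t_L = 16 − 1.7135 = 14.29 h.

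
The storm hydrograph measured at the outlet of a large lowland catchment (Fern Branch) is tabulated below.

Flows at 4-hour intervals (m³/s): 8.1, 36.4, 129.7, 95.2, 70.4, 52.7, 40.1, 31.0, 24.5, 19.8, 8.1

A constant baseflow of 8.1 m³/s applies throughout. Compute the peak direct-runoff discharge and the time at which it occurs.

Subtracting baseflow gives direct-runoff ordinates: 0.0, 28.3, 121.6, 87.1, 62.3, 44.6, 32.0, 22.9, 16.4, 11.7, 0.0 m³/s.
The maximum is 121.6 m³/s, occurring at the reading for t = 8 h.

Q_p = 121.6 m³/s at t = 8 h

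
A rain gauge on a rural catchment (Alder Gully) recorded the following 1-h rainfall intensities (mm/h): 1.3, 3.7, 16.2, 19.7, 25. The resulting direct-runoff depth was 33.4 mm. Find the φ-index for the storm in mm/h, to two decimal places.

Only the 3 blocks with intensity above φ contribute runoff: 16.2, 19.7, 25 mm/h.
Σ(I−φ)·Δt = d  ⇒  (16.2+19.7+25 − 3φ)·1 = 33.4
φ = (60.90 − 33.4/1) / 3 = 9.17 mm/h.

φ ≈ 9.17 mm/h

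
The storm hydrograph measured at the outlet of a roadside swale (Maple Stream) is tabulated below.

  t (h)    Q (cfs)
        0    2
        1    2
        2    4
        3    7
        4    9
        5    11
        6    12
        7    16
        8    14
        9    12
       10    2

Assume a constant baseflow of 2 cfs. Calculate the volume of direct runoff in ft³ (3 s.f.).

V ≈ 2.48 × 10^5 ft³

Direct-runoff ordinates (Q − Q_b): 0.0, 0.0, 2.0, 5.0, 7.0, 9.0, 10.0, 14.0, 12.0, 10.0, 0.0 cfs.
ΣQ_DR = 69.00 cfs.
With Δt = 1 h = 3600 s, V = ΣQ_DR · Δt = 69.00 × 3600 = 2.48 × 10^5 ft³.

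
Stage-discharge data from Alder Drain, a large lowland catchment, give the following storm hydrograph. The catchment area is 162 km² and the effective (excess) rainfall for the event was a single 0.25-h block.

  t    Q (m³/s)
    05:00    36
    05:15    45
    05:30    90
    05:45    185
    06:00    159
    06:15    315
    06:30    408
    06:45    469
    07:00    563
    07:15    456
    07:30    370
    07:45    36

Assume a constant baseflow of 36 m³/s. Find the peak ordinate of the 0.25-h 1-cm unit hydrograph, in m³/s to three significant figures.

Direct runoff: 0.0, 9.0, 54.0, 149.0, 123.0, 279.0, 372.0, 433.0, 527.0, 420.0, 334.0, 0.0 m³/s; ΣQ_DR = 2700 m³/s, peak = 527.0 m³/s.
Runoff depth d = ΣQ_DR·Δt / A = 2700 × 900 / (162 km²) = 15.00 mm.
The 1-cm UH is the DRH scaled by (10 mm)/d, so U_p = 527.0 × 10/15.00 = 351 m³/s.

U_p ≈ 351 m³/s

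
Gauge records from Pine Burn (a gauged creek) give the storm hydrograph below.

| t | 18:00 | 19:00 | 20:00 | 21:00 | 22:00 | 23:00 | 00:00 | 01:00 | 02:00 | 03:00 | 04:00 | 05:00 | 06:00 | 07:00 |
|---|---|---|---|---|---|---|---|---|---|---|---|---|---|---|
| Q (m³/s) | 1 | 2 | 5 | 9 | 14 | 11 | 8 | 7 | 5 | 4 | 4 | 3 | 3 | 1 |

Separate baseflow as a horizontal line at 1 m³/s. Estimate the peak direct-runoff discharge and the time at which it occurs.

Subtracting baseflow gives direct-runoff ordinates: 0.0, 1.0, 4.0, 8.0, 13.0, 10.0, 7.0, 6.0, 4.0, 3.0, 3.0, 2.0, 2.0, 0.0 m³/s.
The maximum is 13.0 m³/s, occurring at the reading for t = 22:00.

Q_p = 13.0 m³/s at t = 22:00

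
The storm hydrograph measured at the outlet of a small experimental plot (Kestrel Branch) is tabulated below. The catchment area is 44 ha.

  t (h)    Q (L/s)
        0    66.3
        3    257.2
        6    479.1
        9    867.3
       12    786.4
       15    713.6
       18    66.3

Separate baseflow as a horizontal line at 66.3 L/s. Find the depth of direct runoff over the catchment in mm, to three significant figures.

Direct runoff: 0.0, 190.9, 412.8, 801.0, 720.1, 647.3, 0.0 L/s; ΣQ_DR = 2772 L/s.
V = ΣQ_DR · Δt = 2772 × 10800 s = 2.994 × 10^7 L.
Over A = 44 ha, depth = V / A = 68.0 mm.

d ≈ 68.0 mm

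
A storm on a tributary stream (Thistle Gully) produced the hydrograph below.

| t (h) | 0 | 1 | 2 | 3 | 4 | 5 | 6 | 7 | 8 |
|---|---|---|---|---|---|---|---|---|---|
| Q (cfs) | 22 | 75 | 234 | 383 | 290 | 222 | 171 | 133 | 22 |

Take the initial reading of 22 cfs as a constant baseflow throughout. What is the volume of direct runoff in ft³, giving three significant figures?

Direct-runoff ordinates (Q − Q_b): 0.0, 53.0, 212.0, 361.0, 268.0, 200.0, 149.0, 111.0, 0.0 cfs.
ΣQ_DR = 1354 cfs.
With Δt = 1 h = 3600 s, V = ΣQ_DR · Δt = 1354 × 3600 = 4.87 × 10^6 ft³.

V ≈ 4.87 × 10^6 ft³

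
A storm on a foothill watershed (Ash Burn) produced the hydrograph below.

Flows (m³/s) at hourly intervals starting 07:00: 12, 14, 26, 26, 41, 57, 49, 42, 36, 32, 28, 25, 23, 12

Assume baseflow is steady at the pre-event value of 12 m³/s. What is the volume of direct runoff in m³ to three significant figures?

V ≈ 9.18 × 10^5 m³

Direct-runoff ordinates (Q − Q_b): 0.0, 2.0, 14.0, 14.0, 29.0, 45.0, 37.0, 30.0, 24.0, 20.0, 16.0, 13.0, 11.0, 0.0 m³/s.
ΣQ_DR = 255.0 m³/s.
With Δt = 1 h = 3600 s, V = ΣQ_DR · Δt = 255.0 × 3600 = 9.18 × 10^5 m³.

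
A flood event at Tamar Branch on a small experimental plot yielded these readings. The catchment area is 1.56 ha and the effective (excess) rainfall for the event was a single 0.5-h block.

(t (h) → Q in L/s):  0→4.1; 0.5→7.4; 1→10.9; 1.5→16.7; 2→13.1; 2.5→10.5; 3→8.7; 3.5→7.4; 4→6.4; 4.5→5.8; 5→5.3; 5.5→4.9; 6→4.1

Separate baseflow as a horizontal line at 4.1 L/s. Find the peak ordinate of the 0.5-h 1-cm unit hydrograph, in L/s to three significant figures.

U_p ≈ 21.0 L/s

Direct runoff: 0.0, 3.3, 6.8, 12.6, 9.0, 6.4, 4.6, 3.3, 2.3, 1.7, 1.2, 0.8, 0.0 L/s; ΣQ_DR = 52.00 L/s, peak = 12.6 L/s.
Runoff depth d = ΣQ_DR·Δt / A = 52.00 × 1800 / (1.56 ha) = 6.000 mm.
The 1-cm UH is the DRH scaled by (10 mm)/d, so U_p = 12.6 × 10/6.000 = 21.0 L/s.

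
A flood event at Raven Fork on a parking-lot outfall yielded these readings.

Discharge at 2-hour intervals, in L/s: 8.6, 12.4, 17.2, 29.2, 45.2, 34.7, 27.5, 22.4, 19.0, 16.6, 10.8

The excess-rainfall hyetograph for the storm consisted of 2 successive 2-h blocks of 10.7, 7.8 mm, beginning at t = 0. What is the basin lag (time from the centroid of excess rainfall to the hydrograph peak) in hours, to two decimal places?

Centroid of excess rainfall: t_c = Σ P_i·t̄_i / ΣP_i = 1.8432 h (block centres at 1, 3 h).
Hydrograph peak occurs at t = 8 h, so basin lag t_L = 8 − 1.8432 = 6.16 h.

t_L ≈ 6.16 h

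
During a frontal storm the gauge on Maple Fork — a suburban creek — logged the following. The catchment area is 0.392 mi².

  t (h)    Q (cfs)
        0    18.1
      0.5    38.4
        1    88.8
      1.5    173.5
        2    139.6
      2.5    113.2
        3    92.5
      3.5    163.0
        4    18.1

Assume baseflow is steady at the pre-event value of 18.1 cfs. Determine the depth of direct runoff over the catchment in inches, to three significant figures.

d ≈ 1.35 in

Direct runoff: 0.0, 20.3, 70.7, 155.4, 121.5, 95.1, 74.4, 144.9, 0.0 cfs; ΣQ_DR = 682.3 cfs.
V = ΣQ_DR · Δt = 682.3 × 1800 s = 1.228 × 10^6 ft³.
Over A = 0.392 mi², depth = V / A = 1.35 in.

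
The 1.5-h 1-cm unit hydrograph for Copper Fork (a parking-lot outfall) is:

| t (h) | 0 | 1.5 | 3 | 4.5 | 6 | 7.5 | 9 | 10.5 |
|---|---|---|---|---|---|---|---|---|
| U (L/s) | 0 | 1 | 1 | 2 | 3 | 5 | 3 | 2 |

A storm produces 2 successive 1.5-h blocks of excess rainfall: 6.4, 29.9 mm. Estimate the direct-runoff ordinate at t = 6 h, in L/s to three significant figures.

By discrete convolution, Q_j = Σ (P_i / 10 mm) · U_{j−i}.
At t = 6 h (j=4): Q = (6.4/10)·3 + (29.9/10)·2 = 7.90 L/s.

Q ≈ 7.90 L/s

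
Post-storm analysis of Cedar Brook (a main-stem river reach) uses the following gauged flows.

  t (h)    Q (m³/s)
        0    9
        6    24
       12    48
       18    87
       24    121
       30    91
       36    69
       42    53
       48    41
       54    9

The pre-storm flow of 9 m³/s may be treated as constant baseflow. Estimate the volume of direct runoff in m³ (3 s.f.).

Direct-runoff ordinates (Q − Q_b): 0.0, 15.0, 39.0, 78.0, 112.0, 82.0, 60.0, 44.0, 32.0, 0.0 m³/s.
ΣQ_DR = 462.0 m³/s.
With Δt = 6 h = 21600 s, V = ΣQ_DR · Δt = 462.0 × 21600 = 9.98 × 10^6 m³.

V ≈ 9.98 × 10^6 m³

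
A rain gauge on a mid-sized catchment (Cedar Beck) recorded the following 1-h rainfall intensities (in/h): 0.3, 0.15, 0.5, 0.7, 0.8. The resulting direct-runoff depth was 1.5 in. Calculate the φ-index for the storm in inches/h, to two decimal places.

Only the 4 blocks with intensity above φ contribute runoff: 0.3, 0.5, 0.7, 0.8 in/h.
Σ(I−φ)·Δt = d  ⇒  (0.3+0.5+0.7+0.8 − 4φ)·1 = 1.5
φ = (2.300 − 1.5/1) / 4 = 0.20 in/h.

φ ≈ 0.20 in/h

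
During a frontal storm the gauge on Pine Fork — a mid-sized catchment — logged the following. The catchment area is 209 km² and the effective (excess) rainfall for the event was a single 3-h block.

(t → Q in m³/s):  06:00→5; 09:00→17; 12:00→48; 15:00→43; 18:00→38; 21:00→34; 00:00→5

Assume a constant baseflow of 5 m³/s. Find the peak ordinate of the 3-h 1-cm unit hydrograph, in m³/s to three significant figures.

Direct runoff: 0.0, 12.0, 43.0, 38.0, 33.0, 29.0, 0.0 m³/s; ΣQ_DR = 155.0 m³/s, peak = 43.0 m³/s.
Runoff depth d = ΣQ_DR·Δt / A = 155.0 × 10800 / (209 km²) = 8.010 mm.
The 1-cm UH is the DRH scaled by (10 mm)/d, so U_p = 43.0 × 10/8.010 = 53.7 m³/s.

U_p ≈ 53.7 m³/s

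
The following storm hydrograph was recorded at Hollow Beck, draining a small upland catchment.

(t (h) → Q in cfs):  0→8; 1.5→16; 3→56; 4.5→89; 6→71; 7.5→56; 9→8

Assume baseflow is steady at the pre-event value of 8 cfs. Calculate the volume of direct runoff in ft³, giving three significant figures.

V ≈ 1.34 × 10^6 ft³

Direct-runoff ordinates (Q − Q_b): 0.0, 8.0, 48.0, 81.0, 63.0, 48.0, 0.0 cfs.
ΣQ_DR = 248.0 cfs.
With Δt = 1.5 h = 5400 s, V = ΣQ_DR · Δt = 248.0 × 5400 = 1.34 × 10^6 ft³.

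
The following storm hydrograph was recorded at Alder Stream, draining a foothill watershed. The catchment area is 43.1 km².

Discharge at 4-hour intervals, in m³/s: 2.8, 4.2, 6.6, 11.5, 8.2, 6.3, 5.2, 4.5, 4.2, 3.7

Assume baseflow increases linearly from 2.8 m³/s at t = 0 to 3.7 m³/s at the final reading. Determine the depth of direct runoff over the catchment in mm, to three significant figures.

Direct runoff: 0.00, 1.30, 3.60, 8.40, 5.00, 3.00, 1.80, 1.00, 0.60, 0.00 m³/s; ΣQ_DR = 24.70 m³/s.
V = ΣQ_DR · Δt = 24.70 × 14400 s = 3.557 × 10^5 m³.
Over A = 43.1 km², depth = V / A = 8.25 mm.

d ≈ 8.25 mm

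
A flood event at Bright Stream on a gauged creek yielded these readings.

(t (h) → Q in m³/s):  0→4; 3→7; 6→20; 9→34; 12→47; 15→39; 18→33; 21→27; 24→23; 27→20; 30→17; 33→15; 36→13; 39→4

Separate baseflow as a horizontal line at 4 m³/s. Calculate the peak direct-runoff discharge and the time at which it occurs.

Subtracting baseflow gives direct-runoff ordinates: 0.0, 3.0, 16.0, 30.0, 43.0, 35.0, 29.0, 23.0, 19.0, 16.0, 13.0, 11.0, 9.0, 0.0 m³/s.
The maximum is 43.0 m³/s, occurring at the reading for t = 12 h.

Q_p = 43.0 m³/s at t = 12 h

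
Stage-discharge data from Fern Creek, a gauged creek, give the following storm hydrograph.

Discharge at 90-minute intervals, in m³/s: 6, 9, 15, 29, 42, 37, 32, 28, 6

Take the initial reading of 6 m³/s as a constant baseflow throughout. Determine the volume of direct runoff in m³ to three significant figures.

Direct-runoff ordinates (Q − Q_b): 0.0, 3.0, 9.0, 23.0, 36.0, 31.0, 26.0, 22.0, 0.0 m³/s.
ΣQ_DR = 150.0 m³/s.
With Δt = 1.5 h = 5400 s, V = ΣQ_DR · Δt = 150.0 × 5400 = 8.10 × 10^5 m³.

V ≈ 8.10 × 10^5 m³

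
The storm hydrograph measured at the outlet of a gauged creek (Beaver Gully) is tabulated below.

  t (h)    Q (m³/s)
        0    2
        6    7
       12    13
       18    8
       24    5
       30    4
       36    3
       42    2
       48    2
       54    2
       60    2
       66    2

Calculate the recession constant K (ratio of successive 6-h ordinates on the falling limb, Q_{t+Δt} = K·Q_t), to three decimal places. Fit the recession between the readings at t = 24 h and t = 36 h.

K ≈ 0.775

Using the recession-limb readings at t = 24 h and t = 36 h: Q falls from 5 to 3 m³/s over 2 intervals.
K = (Q₂/Q₁)^(1/2) = (3/5)^(1/2) = 0.775.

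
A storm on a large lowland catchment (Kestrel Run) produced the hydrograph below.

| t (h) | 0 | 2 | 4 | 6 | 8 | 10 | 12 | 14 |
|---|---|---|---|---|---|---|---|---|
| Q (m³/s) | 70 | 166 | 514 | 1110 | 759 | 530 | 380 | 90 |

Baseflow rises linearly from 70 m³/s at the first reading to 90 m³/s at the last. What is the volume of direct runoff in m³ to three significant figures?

V ≈ 2.14 × 10^7 m³

Direct-runoff ordinates (Q − Q_b): 0.00, 93.14, 438.29, 1031.43, 677.57, 445.71, 292.86, 0.00 m³/s.
ΣQ_DR = 2979 m³/s.
With Δt = 2 h = 7200 s, V = ΣQ_DR · Δt = 2979 × 7200 = 2.14 × 10^7 m³.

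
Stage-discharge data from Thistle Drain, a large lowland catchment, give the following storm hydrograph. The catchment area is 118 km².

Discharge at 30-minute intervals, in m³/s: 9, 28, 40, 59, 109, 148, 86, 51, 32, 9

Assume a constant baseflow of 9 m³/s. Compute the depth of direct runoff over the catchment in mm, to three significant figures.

d ≈ 7.34 mm

Direct runoff: 0.0, 19.0, 31.0, 50.0, 100.0, 139.0, 77.0, 42.0, 23.0, 0.0 m³/s; ΣQ_DR = 481.0 m³/s.
V = ΣQ_DR · Δt = 481.0 × 1800 s = 8.658 × 10^5 m³.
Over A = 118 km², depth = V / A = 7.34 mm.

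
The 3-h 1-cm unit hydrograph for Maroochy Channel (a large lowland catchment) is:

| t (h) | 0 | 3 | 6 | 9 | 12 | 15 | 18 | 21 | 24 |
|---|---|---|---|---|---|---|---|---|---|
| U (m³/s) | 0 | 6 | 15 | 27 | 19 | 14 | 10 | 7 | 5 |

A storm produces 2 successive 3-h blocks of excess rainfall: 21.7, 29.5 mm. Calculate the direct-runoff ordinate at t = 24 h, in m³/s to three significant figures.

By discrete convolution, Q_j = Σ (P_i / 10 mm) · U_{j−i}.
At t = 24 h (j=8): Q = (21.7/10)·5 + (29.5/10)·7 = 31.5 m³/s.

Q ≈ 31.5 m³/s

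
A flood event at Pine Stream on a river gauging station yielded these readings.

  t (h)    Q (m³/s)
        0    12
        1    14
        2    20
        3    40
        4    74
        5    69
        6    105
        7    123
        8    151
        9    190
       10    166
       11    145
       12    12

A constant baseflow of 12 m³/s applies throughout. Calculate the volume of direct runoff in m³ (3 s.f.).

V ≈ 3.47 × 10^6 m³

Direct-runoff ordinates (Q − Q_b): 0.0, 2.0, 8.0, 28.0, 62.0, 57.0, 93.0, 111.0, 139.0, 178.0, 154.0, 133.0, 0.0 m³/s.
ΣQ_DR = 965.0 m³/s.
With Δt = 1 h = 3600 s, V = ΣQ_DR · Δt = 965.0 × 3600 = 3.47 × 10^6 m³.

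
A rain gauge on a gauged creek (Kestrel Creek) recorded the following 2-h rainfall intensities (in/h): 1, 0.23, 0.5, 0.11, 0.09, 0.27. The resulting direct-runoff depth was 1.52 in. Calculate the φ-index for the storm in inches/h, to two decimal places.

φ ≈ 0.37 in/h

Only the 2 blocks with intensity above φ contribute runoff: 1, 0.5 in/h.
Σ(I−φ)·Δt = d  ⇒  (1+0.5 − 2φ)·2 = 1.52
φ = (1.500 − 1.52/2) / 2 = 0.37 in/h.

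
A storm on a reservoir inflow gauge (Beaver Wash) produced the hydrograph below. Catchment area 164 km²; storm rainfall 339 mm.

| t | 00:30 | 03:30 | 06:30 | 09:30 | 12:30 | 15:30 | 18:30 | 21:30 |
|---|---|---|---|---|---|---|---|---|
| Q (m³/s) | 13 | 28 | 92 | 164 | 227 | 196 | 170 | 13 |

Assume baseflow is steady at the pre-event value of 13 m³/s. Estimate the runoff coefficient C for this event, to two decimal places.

C ≈ 0.16

ΣQ_DR = 799.0 m³/s; V = ΣQ_DR·Δt = 8.629 × 10^6 m³.
Runoff depth d = V / A = 52.62 mm.
C = d / P = 52.62 / 339 = 0.16.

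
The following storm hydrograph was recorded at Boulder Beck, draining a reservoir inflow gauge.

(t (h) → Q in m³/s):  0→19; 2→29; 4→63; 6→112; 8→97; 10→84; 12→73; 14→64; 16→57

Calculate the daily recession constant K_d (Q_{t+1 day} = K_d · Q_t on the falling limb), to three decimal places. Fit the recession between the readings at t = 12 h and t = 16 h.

Between t = 12 h and t = 16 h the flow falls from 73 to 57 m³/s over 2×2 h = 4 h.
Per-interval ratio K = (57/73)^(1/2) = 0.8836; K_d = K^(24/2) = 0.227.

K_d ≈ 0.227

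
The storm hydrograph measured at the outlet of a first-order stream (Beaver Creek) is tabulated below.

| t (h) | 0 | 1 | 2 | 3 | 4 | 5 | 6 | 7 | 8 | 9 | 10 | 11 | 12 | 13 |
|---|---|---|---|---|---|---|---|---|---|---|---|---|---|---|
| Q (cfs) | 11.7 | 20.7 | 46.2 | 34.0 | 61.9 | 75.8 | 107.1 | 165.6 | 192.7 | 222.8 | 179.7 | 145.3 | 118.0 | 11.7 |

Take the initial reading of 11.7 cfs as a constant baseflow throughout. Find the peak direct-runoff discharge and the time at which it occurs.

Q_p = 211.1 cfs at t = 9 h

Subtracting baseflow gives direct-runoff ordinates: 0.0, 9.0, 34.5, 22.3, 50.2, 64.1, 95.4, 153.9, 181.0, 211.1, 168.0, 133.6, 106.3, 0.0 cfs.
The maximum is 211.1 cfs, occurring at the reading for t = 9 h.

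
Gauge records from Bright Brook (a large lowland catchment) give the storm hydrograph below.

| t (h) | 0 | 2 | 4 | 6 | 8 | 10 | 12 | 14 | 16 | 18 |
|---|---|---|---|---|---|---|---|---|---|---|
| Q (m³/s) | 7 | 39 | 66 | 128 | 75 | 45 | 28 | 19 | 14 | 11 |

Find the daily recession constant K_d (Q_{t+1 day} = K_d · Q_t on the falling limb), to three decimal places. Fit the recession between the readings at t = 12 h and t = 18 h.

K_d ≈ 0.024

Between t = 12 h and t = 18 h the flow falls from 28 to 11 m³/s over 3×2 h = 6 h.
Per-interval ratio K = (11/28)^(1/3) = 0.7324; K_d = K^(24/2) = 0.024.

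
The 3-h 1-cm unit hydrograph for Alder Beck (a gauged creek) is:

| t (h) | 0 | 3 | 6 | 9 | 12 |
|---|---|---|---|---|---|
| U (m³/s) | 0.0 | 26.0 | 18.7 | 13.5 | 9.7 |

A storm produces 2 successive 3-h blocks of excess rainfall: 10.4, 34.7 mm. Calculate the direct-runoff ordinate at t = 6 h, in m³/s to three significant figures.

By discrete convolution, Q_j = Σ (P_i / 10 mm) · U_{j−i}.
At t = 6 h (j=2): Q = (10.4/10)·18.7 + (34.7/10)·26.0 = 110 m³/s.

Q ≈ 110 m³/s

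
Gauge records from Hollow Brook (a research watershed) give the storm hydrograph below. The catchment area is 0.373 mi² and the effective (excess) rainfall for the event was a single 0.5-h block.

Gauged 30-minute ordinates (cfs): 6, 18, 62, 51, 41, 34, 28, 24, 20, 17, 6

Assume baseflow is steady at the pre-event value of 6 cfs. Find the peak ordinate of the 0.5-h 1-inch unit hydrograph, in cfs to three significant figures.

U_p ≈ 112 cfs

Direct runoff: 0.0, 12.0, 56.0, 45.0, 35.0, 28.0, 22.0, 18.0, 14.0, 11.0, 0.0 cfs; ΣQ_DR = 241.0 cfs, peak = 56.0 cfs.
Runoff depth d = ΣQ_DR·Δt / A = 241.0 × 1800 / (0.373 mi²) = 0.5006 in.
The 1-inch UH is the DRH scaled by (1 in)/d, so U_p = 56.0 × 1/0.5006 = 112 cfs.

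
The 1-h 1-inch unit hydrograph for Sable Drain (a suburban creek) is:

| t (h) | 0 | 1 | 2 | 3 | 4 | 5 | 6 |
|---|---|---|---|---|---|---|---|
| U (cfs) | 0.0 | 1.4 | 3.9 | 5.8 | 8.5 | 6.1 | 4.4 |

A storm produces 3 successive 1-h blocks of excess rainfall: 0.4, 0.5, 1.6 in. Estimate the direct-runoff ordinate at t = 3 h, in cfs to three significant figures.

By discrete convolution, Q_j = Σ (P_i / 1 in) · U_{j−i}.
At t = 3 h (j=3): Q = (0.4/1)·5.8 + (0.5/1)·3.9 + (1.6/1)·1.4 = 6.51 cfs.

Q ≈ 6.51 cfs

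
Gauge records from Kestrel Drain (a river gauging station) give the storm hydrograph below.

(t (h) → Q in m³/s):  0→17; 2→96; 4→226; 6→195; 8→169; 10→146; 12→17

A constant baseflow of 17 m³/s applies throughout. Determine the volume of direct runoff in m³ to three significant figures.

Direct-runoff ordinates (Q − Q_b): 0.0, 79.0, 209.0, 178.0, 152.0, 129.0, 0.0 m³/s.
ΣQ_DR = 747.0 m³/s.
With Δt = 2 h = 7200 s, V = ΣQ_DR · Δt = 747.0 × 7200 = 5.38 × 10^6 m³.

V ≈ 5.38 × 10^6 m³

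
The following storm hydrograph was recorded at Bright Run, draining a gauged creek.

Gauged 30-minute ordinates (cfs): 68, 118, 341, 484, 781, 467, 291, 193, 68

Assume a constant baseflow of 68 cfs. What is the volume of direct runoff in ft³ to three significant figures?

V ≈ 3.96 × 10^6 ft³

Direct-runoff ordinates (Q − Q_b): 0.0, 50.0, 273.0, 416.0, 713.0, 399.0, 223.0, 125.0, 0.0 cfs.
ΣQ_DR = 2199 cfs.
With Δt = 0.5 h = 1800 s, V = ΣQ_DR · Δt = 2199 × 1800 = 3.96 × 10^6 ft³.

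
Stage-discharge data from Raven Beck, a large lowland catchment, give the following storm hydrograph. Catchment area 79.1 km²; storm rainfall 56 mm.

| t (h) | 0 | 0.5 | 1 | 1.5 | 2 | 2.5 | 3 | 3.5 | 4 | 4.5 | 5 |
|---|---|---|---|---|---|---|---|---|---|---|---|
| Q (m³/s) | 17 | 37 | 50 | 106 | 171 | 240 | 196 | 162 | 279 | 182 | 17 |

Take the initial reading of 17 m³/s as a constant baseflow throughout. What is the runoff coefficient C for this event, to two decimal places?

C ≈ 0.52

ΣQ_DR = 1270 m³/s; V = ΣQ_DR·Δt = 2.286 × 10^6 m³.
Runoff depth d = V / A = 28.90 mm.
C = d / P = 28.90 / 56 = 0.52.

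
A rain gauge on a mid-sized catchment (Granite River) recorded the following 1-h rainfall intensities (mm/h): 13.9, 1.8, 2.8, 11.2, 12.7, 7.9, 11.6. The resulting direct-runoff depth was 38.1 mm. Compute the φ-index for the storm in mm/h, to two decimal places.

Only the 5 blocks with intensity above φ contribute runoff: 13.9, 11.2, 12.7, 7.9, 11.6 mm/h.
Σ(I−φ)·Δt = d  ⇒  (13.9+11.2+12.7+7.9+11.6 − 5φ)·1 = 38.1
φ = (57.30 − 38.1/1) / 5 = 3.84 mm/h.

φ ≈ 3.84 mm/h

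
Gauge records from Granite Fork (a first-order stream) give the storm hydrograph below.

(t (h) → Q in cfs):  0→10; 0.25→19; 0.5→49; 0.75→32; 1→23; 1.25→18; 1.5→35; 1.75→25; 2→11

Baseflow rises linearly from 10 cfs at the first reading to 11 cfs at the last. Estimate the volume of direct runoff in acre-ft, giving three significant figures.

V ≈ 2.63 acre-ft

Direct-runoff ordinates (Q − Q_b): 0.00, 8.88, 38.75, 21.62, 12.50, 7.38, 24.25, 14.12, 0.00 cfs.
ΣQ_DR = 127.5 cfs.
With Δt = 0.25 h = 900 s, V = ΣQ_DR · Δt = 127.5 × 900 = 1.15 × 10^5 ft³ = 2.63 acre-ft.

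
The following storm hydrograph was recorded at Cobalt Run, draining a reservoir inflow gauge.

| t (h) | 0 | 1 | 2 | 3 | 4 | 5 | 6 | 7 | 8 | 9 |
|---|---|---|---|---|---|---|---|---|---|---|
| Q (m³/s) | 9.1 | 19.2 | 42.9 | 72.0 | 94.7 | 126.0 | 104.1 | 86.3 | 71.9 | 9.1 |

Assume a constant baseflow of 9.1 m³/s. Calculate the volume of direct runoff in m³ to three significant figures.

V ≈ 1.96 × 10^6 m³

Direct-runoff ordinates (Q − Q_b): 0.0, 10.1, 33.8, 62.9, 85.6, 116.9, 95.0, 77.2, 62.8, 0.0 m³/s.
ΣQ_DR = 544.3 m³/s.
With Δt = 1 h = 3600 s, V = ΣQ_DR · Δt = 544.3 × 3600 = 1.96 × 10^6 m³.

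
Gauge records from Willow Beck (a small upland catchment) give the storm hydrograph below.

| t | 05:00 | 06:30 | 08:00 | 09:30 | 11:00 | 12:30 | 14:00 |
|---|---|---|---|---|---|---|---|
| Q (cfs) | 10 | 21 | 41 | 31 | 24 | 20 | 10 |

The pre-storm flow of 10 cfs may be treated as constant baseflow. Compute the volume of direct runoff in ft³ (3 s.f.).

Direct-runoff ordinates (Q − Q_b): 0.0, 11.0, 31.0, 21.0, 14.0, 10.0, 0.0 cfs.
ΣQ_DR = 87.00 cfs.
With Δt = 1.5 h = 5400 s, V = ΣQ_DR · Δt = 87.00 × 5400 = 4.70 × 10^5 ft³.

V ≈ 4.70 × 10^5 ft³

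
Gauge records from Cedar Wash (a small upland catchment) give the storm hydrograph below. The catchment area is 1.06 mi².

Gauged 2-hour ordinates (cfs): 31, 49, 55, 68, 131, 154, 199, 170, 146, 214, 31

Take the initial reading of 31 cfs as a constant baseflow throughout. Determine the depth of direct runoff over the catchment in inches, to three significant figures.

Direct runoff: 0.0, 18.0, 24.0, 37.0, 100.0, 123.0, 168.0, 139.0, 115.0, 183.0, 0.0 cfs; ΣQ_DR = 907.0 cfs.
V = ΣQ_DR · Δt = 907.0 × 7200 s = 6.530 × 10^6 ft³.
Over A = 1.06 mi², depth = V / A = 2.65 in.

d ≈ 2.65 in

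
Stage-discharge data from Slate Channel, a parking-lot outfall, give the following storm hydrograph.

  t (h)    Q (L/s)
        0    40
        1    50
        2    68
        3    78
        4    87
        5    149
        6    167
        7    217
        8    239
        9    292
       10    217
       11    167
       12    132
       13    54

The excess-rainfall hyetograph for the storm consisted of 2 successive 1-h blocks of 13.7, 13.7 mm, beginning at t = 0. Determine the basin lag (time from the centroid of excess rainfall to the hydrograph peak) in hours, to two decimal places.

Centroid of excess rainfall: t_c = Σ P_i·t̄_i / ΣP_i = 1.0000 h (block centres at 0.5, 1.5 h).
Hydrograph peak occurs at t = 9 h, so basin lag t_L = 9 − 1.0000 = 8.00 h.

t_L ≈ 8.00 h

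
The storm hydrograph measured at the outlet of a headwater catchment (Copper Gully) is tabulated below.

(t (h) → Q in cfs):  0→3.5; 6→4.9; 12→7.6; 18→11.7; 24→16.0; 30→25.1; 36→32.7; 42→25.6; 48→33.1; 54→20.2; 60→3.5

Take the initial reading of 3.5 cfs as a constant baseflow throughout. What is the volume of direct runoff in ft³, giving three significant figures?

V ≈ 3.14 × 10^6 ft³

Direct-runoff ordinates (Q − Q_b): 0.0, 1.4, 4.1, 8.2, 12.5, 21.6, 29.2, 22.1, 29.6, 16.7, 0.0 cfs.
ΣQ_DR = 145.4 cfs.
With Δt = 6 h = 21600 s, V = ΣQ_DR · Δt = 145.4 × 21600 = 3.14 × 10^6 ft³.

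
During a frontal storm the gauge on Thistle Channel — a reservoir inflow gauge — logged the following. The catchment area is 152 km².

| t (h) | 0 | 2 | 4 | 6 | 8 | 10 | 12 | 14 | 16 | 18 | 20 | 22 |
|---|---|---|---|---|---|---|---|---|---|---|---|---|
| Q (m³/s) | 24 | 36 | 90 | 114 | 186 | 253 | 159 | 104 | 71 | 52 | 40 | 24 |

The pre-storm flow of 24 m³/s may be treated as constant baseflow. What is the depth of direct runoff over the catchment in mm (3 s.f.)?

d ≈ 41.0 mm

Direct runoff: 0.0, 12.0, 66.0, 90.0, 162.0, 229.0, 135.0, 80.0, 47.0, 28.0, 16.0, 0.0 m³/s; ΣQ_DR = 865.0 m³/s.
V = ΣQ_DR · Δt = 865.0 × 7200 s = 6.228 × 10^6 m³.
Over A = 152 km², depth = V / A = 41.0 mm.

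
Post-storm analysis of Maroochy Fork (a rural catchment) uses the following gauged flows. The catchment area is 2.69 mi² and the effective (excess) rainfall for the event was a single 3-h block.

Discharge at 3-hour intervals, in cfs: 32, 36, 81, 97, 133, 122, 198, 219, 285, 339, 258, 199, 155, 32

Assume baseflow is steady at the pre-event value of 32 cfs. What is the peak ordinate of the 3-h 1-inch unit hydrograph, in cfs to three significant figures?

U_p ≈ 102 cfs

Direct runoff: 0.0, 4.0, 49.0, 65.0, 101.0, 90.0, 166.0, 187.0, 253.0, 307.0, 226.0, 167.0, 123.0, 0.0 cfs; ΣQ_DR = 1738 cfs, peak = 307.0 cfs.
Runoff depth d = ΣQ_DR·Δt / A = 1738 × 10800 / (2.69 mi²) = 3.004 in.
The 1-inch UH is the DRH scaled by (1 in)/d, so U_p = 307.0 × 1/3.004 = 102 cfs.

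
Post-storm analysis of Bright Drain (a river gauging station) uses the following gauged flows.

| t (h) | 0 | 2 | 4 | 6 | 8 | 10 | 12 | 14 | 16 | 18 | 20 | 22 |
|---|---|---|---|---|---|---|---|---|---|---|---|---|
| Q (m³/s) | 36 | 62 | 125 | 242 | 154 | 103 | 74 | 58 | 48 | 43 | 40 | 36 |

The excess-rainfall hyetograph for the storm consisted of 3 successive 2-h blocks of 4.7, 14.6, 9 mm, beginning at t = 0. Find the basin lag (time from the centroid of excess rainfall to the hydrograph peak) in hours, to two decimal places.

Centroid of excess rainfall: t_c = Σ P_i·t̄_i / ΣP_i = 3.3039 h (block centres at 1, 3, 5 h).
Hydrograph peak occurs at t = 6 h, so basin lag t_L = 6 − 3.3039 = 2.70 h.

t_L ≈ 2.70 h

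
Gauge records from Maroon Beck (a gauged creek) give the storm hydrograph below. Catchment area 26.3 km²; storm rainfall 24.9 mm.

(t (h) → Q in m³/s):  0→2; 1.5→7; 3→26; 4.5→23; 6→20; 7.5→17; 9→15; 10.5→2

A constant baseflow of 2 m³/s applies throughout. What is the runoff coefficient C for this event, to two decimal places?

ΣQ_DR = 96.00 m³/s; V = ΣQ_DR·Δt = 5.184 × 10^5 m³.
Runoff depth d = V / A = 19.71 mm.
C = d / P = 19.71 / 24.9 = 0.79.

C ≈ 0.79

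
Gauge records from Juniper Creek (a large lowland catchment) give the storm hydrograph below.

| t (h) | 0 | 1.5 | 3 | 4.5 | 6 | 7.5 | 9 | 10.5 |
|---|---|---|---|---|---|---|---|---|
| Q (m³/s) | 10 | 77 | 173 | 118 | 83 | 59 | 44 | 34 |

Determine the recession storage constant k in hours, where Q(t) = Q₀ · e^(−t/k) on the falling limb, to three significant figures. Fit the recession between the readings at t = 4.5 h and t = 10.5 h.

On the falling limb, Q drops from 118 to 34 m³/s between t = 4.5 h and t = 10.5 h (Δt = 6 h).
k = −Δt / ln(Q₂/Q₁) = −6 / ln(34/118) = 4.82 h.

k ≈ 4.82 h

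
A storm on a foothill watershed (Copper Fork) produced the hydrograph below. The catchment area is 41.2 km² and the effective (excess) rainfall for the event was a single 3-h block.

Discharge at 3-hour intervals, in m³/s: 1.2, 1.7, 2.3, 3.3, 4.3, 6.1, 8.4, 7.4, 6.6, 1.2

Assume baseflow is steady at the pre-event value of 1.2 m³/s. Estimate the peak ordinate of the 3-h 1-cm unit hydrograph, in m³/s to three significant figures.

U_p ≈ 9.01 m³/s

Direct runoff: 0.0, 0.5, 1.1, 2.1, 3.1, 4.9, 7.2, 6.2, 5.4, 0.0 m³/s; ΣQ_DR = 30.50 m³/s, peak = 7.2 m³/s.
Runoff depth d = ΣQ_DR·Δt / A = 30.50 × 10800 / (41.2 km²) = 7.995 mm.
The 1-cm UH is the DRH scaled by (10 mm)/d, so U_p = 7.2 × 10/7.995 = 9.01 m³/s.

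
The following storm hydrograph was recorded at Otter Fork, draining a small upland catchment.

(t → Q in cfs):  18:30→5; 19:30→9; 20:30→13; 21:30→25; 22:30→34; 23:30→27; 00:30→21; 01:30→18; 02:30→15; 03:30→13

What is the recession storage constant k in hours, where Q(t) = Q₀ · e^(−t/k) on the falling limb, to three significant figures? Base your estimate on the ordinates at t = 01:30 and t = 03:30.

k ≈ 6.15 h

On the falling limb, Q drops from 18 to 13 cfs between t = 01:30 and t = 03:30 (Δt = 2 h).
k = −Δt / ln(Q₂/Q₁) = −2 / ln(13/18) = 6.15 h.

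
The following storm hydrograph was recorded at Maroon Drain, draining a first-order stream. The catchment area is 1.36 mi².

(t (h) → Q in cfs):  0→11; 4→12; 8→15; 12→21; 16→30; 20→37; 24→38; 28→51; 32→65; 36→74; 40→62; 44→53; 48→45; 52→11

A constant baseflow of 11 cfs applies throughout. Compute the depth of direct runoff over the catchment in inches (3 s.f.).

Direct runoff: 0.0, 1.0, 4.0, 10.0, 19.0, 26.0, 27.0, 40.0, 54.0, 63.0, 51.0, 42.0, 34.0, 0.0 cfs; ΣQ_DR = 371.0 cfs.
V = ΣQ_DR · Δt = 371.0 × 14400 s = 5.342 × 10^6 ft³.
Over A = 1.36 mi², depth = V / A = 1.69 in.

d ≈ 1.69 in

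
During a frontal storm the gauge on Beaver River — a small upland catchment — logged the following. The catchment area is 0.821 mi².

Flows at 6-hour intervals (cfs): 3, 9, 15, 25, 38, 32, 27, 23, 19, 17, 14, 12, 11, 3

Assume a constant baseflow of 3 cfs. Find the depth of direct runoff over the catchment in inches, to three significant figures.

Direct runoff: 0.0, 6.0, 12.0, 22.0, 35.0, 29.0, 24.0, 20.0, 16.0, 14.0, 11.0, 9.0, 8.0, 0.0 cfs; ΣQ_DR = 206.0 cfs.
V = ΣQ_DR · Δt = 206.0 × 21600 s = 4.450 × 10^6 ft³.
Over A = 0.821 mi², depth = V / A = 2.33 in.

d ≈ 2.33 in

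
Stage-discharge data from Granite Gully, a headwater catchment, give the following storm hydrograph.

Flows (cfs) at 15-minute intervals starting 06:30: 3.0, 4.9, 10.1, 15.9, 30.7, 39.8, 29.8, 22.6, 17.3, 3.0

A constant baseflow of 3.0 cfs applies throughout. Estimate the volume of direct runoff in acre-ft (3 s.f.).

Direct-runoff ordinates (Q − Q_b): 0.0, 1.9, 7.1, 12.9, 27.7, 36.8, 26.8, 19.6, 14.3, 0.0 cfs.
ΣQ_DR = 147.1 cfs.
With Δt = 0.25 h = 900 s, V = ΣQ_DR · Δt = 147.1 × 900 = 1.32 × 10^5 ft³ = 3.04 acre-ft.

V ≈ 3.04 acre-ft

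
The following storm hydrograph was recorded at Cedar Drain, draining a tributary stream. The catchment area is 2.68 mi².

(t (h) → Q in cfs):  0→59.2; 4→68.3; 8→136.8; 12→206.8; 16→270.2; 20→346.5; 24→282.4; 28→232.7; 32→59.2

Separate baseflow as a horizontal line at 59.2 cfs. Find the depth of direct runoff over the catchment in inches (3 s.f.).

Direct runoff: 0.0, 9.1, 77.6, 147.6, 211.0, 287.3, 223.2, 173.5, 0.0 cfs; ΣQ_DR = 1129 cfs.
V = ΣQ_DR · Δt = 1129 × 14400 s = 1.626 × 10^7 ft³.
Over A = 2.68 mi², depth = V / A = 2.61 in.

d ≈ 2.61 in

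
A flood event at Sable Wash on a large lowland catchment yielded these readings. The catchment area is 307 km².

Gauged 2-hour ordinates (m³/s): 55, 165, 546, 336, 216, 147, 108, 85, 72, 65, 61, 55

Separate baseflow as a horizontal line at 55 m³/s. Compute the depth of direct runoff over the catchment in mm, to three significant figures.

Direct runoff: 0.0, 110.0, 491.0, 281.0, 161.0, 92.0, 53.0, 30.0, 17.0, 10.0, 6.0, 0.0 m³/s; ΣQ_DR = 1251 m³/s.
V = ΣQ_DR · Δt = 1251 × 7200 s = 9.007 × 10^6 m³.
Over A = 307 km², depth = V / A = 29.3 mm.

d ≈ 29.3 mm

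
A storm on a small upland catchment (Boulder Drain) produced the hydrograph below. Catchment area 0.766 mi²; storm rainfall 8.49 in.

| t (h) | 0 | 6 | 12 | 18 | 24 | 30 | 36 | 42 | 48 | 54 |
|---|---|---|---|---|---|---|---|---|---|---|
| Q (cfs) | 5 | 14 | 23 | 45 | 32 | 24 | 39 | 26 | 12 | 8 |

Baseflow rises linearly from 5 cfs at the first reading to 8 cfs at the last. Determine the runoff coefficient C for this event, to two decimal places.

ΣQ_DR = 163.0 cfs; V = ΣQ_DR·Δt = 3.521 × 10^6 ft³.
Runoff depth d = V / A = 1.978 in.
C = d / P = 1.978 / 8.49 = 0.23.

C ≈ 0.23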